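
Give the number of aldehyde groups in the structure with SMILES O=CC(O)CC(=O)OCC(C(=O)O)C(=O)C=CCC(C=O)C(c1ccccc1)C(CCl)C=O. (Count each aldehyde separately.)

terminal –CHO: carbonyl C bonded to H and C → aldehyde.
–OH on an sp³ carbon → alcohol (secondary).
–C(=O)–O–C with C on the carbonyl side → ester.
pendant –COOH: carbonyl C bonded to C and –OH → carboxylic acid.
–C(=O)– with carbon on both sides → ketone.
C=C double bond → alkene.
pendant –CHO: carbonyl C bonded to C and H → aldehyde.
pendant –C6H5: benzene ring → arene.
pendant –CH2X: halogen on sp³ carbon → alkyl halide.
terminal –CHO: carbonyl C bonded to H and C → aldehyde.
Aldehyde appears at: OHC, CH(CHO), CHO → 3.

3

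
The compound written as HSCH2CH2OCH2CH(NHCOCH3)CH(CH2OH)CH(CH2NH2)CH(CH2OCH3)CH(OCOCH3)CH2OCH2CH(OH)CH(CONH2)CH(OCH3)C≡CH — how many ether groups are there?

–SH on an sp³ carbon → thiol.
C–O–C with sp³ carbons on both sides and no adjacent C=O → ether.
pendant –NHC(=O)CH3: N bonded to a carbonyl → amide (not amine).
pendant –CH2OH on an sp³ backbone C → alcohol.
pendant –CH2NH2: N on sp³ C, no adjacent C=O → amine.
pendant –CH2OCH3: C–O–C linkage → ether.
pendant –OC(=O)CH3: an acyloxy group → ester.
C–O–C with sp³ carbons on both sides and no adjacent C=O → ether.
–OH on an sp³ carbon → alcohol (secondary).
pendant –CONH2: carbonyl C bonded to C and N → amide.
pendant –OCH3: C–O–C with sp³ C, no adjacent C=O → ether.
C≡C triple bond → alkyne.
Ether appears at: CH2OCH2, CH(CH2OCH3), CH2OCH2, CH(OCH3) → 4.

4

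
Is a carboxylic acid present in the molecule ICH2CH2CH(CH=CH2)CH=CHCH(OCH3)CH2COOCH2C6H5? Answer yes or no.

no

Taking each segment in turn:
  ICH2: halogen on an sp³ carbon → alkyl halide.
  CH(CH=CH2): pendant –CH=CH2: C=C double bond → alkene.
  CH=CH: C=C double bond → alkene.
  CH(OCH3): pendant –OCH3: C–O–C with sp³ C, no adjacent C=O → ether.
  CH2COOCH2: –C(=O)–O–C with C on the carbonyl side → ester.
  C6H5: –C6H5 phenyl ring → arene.
In CH2COOCH2, the acyl oxygen is bonded to carbon (–O–C), not to H, so this is an ester.
The groups actually present are: alkene, alkyl halide, arene, ester, ether.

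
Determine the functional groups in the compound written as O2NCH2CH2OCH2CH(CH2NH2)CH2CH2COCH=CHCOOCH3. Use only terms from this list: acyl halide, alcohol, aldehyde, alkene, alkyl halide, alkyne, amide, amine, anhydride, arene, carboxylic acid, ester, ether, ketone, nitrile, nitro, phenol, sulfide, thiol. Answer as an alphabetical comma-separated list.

–NO2 on carbon → nitro group.
C–O–C with sp³ carbons on both sides and no adjacent C=O → ether.
pendant –CH2NH2: N on sp³ C, no adjacent C=O → amine.
–C(=O)– with carbon on both sides → ketone.
C=C double bond → alkene.
–C(=O)OCH3: carbonyl C bonded to C and to –OCH3 → ester (not ketone + ether).

alkene, amine, ester, ether, ketone, nitro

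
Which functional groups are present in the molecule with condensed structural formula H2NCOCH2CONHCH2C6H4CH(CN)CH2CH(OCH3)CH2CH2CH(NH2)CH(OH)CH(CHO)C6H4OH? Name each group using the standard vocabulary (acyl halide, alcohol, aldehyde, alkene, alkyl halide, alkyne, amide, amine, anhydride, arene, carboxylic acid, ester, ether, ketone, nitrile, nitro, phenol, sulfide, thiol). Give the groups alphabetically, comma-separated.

alcohol, aldehyde, amide, amine, arene, ether, nitrile, phenol

–C(=O)NH2: carbonyl C bonded to C and to N → amide (the N is not a separate amine).
–C(=O)–N– linkage → amide (the N is not an amine).
para-disubstituted benzene ring → arene.
pendant –C≡N: nitrile.
pendant –OCH3: C–O–C with sp³ C, no adjacent C=O → ether.
–NH2 on an sp³ carbon with no adjacent C=O → amine.
–OH on an sp³ carbon → alcohol (secondary).
pendant –CHO: carbonyl C bonded to C and H → aldehyde.
–OH attached directly to an aromatic ring → phenol (not alcohol); the ring itself is an arene.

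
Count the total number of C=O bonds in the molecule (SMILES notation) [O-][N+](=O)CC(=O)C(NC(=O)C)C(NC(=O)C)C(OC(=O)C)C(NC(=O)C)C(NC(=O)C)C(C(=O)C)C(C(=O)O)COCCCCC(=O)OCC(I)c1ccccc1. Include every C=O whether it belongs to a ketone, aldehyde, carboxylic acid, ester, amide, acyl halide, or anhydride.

9

CO: ketone, 1 C=O (running total 1).
CH(NHCOCH3): amide, 1 C=O (running total 2).
CH(NHCOCH3): amide, 1 C=O (running total 3).
CH(OCOCH3): ester, 1 C=O (running total 4).
CH(NHCOCH3): amide, 1 C=O (running total 5).
CH(NHCOCH3): amide, 1 C=O (running total 6).
CH(COCH3): ketone, 1 C=O (running total 7).
CH(COOH): carboxylic acid, 1 C=O (running total 8).
CH2COOCH2: ester, 1 C=O (running total 9).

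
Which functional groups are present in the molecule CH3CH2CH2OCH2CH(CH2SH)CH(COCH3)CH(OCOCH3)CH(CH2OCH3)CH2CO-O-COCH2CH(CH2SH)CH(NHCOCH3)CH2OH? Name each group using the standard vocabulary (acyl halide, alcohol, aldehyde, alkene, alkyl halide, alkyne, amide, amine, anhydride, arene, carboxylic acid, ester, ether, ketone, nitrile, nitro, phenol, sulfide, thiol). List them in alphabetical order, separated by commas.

C–O–C with sp³ carbons on both sides and no adjacent C=O → ether.
pendant –CH2SH → thiol.
pendant –COCH3: carbonyl C bonded to two carbons → ketone.
pendant –OC(=O)CH3: an acyloxy group → ester.
pendant –CH2OCH3: C–O–C linkage → ether.
two acyl groups sharing one oxygen, –C(=O)–O–C(=O)– → anhydride.
pendant –CH2SH → thiol.
pendant –NHC(=O)CH3: N bonded to a carbonyl → amide (not amine).
–OH on an sp³ carbon → alcohol.

alcohol, amide, anhydride, ester, ether, ketone, thiol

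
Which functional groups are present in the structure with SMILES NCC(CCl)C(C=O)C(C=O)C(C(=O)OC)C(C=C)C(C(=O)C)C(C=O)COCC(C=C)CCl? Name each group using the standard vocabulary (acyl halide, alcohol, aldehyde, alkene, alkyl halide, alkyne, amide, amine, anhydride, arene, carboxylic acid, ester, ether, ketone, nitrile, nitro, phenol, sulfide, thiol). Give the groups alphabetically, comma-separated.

aldehyde, alkene, alkyl halide, amine, ester, ether, ketone

Taking each segment in turn:
  H2NCH2: –NH2 on an sp³ carbon with no adjacent C=O → amine.
  CH(CH2Cl): pendant –CH2X: halogen on sp³ carbon → alkyl halide.
  CH(CHO): pendant –CHO: carbonyl C bonded to C and H → aldehyde.
  CH(CHO): pendant –CHO: carbonyl C bonded to C and H → aldehyde.
  CH(COOCH3): pendant –COOCH3: carbonyl C bonded to C and –OCH3 → ester.
  CH(CH=CH2): pendant –CH=CH2: C=C double bond → alkene.
  CH(COCH3): pendant –COCH3: carbonyl C bonded to two carbons → ketone.
  CH(CHO): pendant –CHO: carbonyl C bonded to C and H → aldehyde.
  CH2OCH2: C–O–C with sp³ carbons on both sides and no adjacent C=O → ether.
  CH(CH=CH2): pendant –CH=CH2: C=C double bond → alkene.
  CH2Cl: halogen on an sp³ carbon → alkyl halide.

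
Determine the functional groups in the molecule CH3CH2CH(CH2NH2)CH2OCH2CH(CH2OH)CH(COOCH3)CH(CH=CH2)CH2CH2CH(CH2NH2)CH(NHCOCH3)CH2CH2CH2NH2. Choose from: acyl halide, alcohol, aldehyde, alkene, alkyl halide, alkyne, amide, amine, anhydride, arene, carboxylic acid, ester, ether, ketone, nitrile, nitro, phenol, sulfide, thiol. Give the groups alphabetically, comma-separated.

alcohol, alkene, amide, amine, ester, ether

pendant –CH2NH2: N on sp³ C, no adjacent C=O → amine.
C–O–C with sp³ carbons on both sides and no adjacent C=O → ether.
pendant –CH2OH on an sp³ backbone C → alcohol.
pendant –COOCH3: carbonyl C bonded to C and –OCH3 → ester.
pendant –CH=CH2: C=C double bond → alkene.
pendant –CH2NH2: N on sp³ C, no adjacent C=O → amine.
pendant –NHC(=O)CH3: N bonded to a carbonyl → amide (not amine).
–NH2 on an sp³ carbon with no adjacent C=O → amine.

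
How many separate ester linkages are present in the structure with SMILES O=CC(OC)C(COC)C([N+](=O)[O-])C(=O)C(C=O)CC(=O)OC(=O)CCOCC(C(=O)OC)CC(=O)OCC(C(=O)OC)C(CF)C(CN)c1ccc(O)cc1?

Working along the chain:
  OHC: terminal –CHO: carbonyl C bonded to H and C → aldehyde.
  CH(OCH3): pendant –OCH3: C–O–C with sp³ C, no adjacent C=O → ether.
  CH(CH2OCH3): pendant –CH2OCH3: C–O–C linkage → ether.
  CH(NO2): –NO2 on an sp³ carbon → nitro (the N=O is not a carbonyl).
  CO: –C(=O)– with carbon on both sides → ketone.
  CH(CHO): pendant –CHO: carbonyl C bonded to C and H → aldehyde.
  CH2CO-O-COCH2: two acyl groups sharing one oxygen, –C(=O)–O–C(=O)– → anhydride.
  CH2OCH2: C–O–C with sp³ carbons on both sides and no adjacent C=O → ether.
  CH(COOCH3): pendant –COOCH3: carbonyl C bonded to C and –OCH3 → ester.
  CH2COOCH2: –C(=O)–O–C with C on the carbonyl side → ester.
  CH(COOCH3): pendant –COOCH3: carbonyl C bonded to C and –OCH3 → ester.
  CH(CH2F): pendant –CH2X: halogen on sp³ carbon → alkyl halide.
  CH(CH2NH2): pendant –CH2NH2: N on sp³ C, no adjacent C=O → amine.
  C6H4OH: –OH attached directly to an aromatic ring → phenol (not alcohol); the ring itself is an arene.
Ester appears at: CH(COOCH3), CH2COOCH2, CH(COOCH3) → 3.

3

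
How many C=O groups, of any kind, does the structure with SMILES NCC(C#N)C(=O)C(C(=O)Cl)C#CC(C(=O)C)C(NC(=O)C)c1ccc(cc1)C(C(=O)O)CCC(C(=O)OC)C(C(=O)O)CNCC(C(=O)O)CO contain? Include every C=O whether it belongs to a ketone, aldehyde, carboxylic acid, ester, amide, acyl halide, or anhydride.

8

CO: ketone, 1 C=O (running total 1).
CH(COCl): acyl halide, 1 C=O (running total 2).
CH(COCH3): ketone, 1 C=O (running total 3).
CH(NHCOCH3): amide, 1 C=O (running total 4).
CH(COOH): carboxylic acid, 1 C=O (running total 5).
CH(COOCH3): ester, 1 C=O (running total 6).
CH(COOH): carboxylic acid, 1 C=O (running total 7).
CH(COOH): carboxylic acid, 1 C=O (running total 8).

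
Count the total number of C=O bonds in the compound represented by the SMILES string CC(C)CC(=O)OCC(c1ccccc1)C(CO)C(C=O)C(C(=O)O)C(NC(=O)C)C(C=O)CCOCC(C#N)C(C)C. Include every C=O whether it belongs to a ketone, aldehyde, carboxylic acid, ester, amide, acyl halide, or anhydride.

CH2COOCH2: ester, 1 C=O (running total 1).
CH(CHO): aldehyde, 1 C=O (running total 2).
CH(COOH): carboxylic acid, 1 C=O (running total 3).
CH(NHCOCH3): amide, 1 C=O (running total 4).
CH(CHO): aldehyde, 1 C=O (running total 5).

5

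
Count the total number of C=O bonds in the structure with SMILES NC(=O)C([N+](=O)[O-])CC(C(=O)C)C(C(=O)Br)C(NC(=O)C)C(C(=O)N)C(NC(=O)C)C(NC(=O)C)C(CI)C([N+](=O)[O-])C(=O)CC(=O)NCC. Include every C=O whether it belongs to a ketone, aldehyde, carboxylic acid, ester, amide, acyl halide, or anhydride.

9

H2NCO: amide, 1 C=O (running total 1).
CH(COCH3): ketone, 1 C=O (running total 2).
CH(COBr): acyl halide, 1 C=O (running total 3).
CH(NHCOCH3): amide, 1 C=O (running total 4).
CH(CONH2): amide, 1 C=O (running total 5).
CH(NHCOCH3): amide, 1 C=O (running total 6).
CH(NHCOCH3): amide, 1 C=O (running total 7).
CO: ketone, 1 C=O (running total 8).
CH2CONHCH2: amide, 1 C=O (running total 9).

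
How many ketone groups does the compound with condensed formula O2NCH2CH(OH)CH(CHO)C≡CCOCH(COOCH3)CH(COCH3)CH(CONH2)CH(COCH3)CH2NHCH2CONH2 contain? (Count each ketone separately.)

3

Reading the structure from left to right:
  O2NCH2: –NO2 on carbon → nitro group.
  CH(OH): –OH on an sp³ carbon → alcohol (secondary).
  CH(CHO): pendant –CHO: carbonyl C bonded to C and H → aldehyde.
  C≡C: C≡C triple bond → alkyne.
  CO: –C(=O)– with carbon on both sides → ketone.
  CH(COOCH3): pendant –COOCH3: carbonyl C bonded to C and –OCH3 → ester.
  CH(COCH3): pendant –COCH3: carbonyl C bonded to two carbons → ketone.
  CH(CONH2): pendant –CONH2: carbonyl C bonded to C and N → amide.
  CH(COCH3): pendant –COCH3: carbonyl C bonded to two carbons → ketone.
  CH2NHCH2: C–N–C with sp³ carbons and no adjacent C=O → amine (secondary).
  CONH2: –C(=O)NH2: carbonyl C bonded to C and to N → amide (the N is not a separate amine).
Ketone appears at: CO, CH(COCH3), CH(COCH3) → 3.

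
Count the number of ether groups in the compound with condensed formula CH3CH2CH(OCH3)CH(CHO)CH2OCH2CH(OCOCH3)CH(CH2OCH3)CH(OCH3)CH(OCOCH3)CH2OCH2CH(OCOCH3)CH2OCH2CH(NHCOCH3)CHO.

pendant –OCH3: C–O–C with sp³ C, no adjacent C=O → ether.
pendant –CHO: carbonyl C bonded to C and H → aldehyde.
C–O–C with sp³ carbons on both sides and no adjacent C=O → ether.
pendant –OC(=O)CH3: an acyloxy group → ester.
pendant –CH2OCH3: C–O–C linkage → ether.
pendant –OCH3: C–O–C with sp³ C, no adjacent C=O → ether.
pendant –OC(=O)CH3: an acyloxy group → ester.
C–O–C with sp³ carbons on both sides and no adjacent C=O → ether.
pendant –OC(=O)CH3: an acyloxy group → ester.
C–O–C with sp³ carbons on both sides and no adjacent C=O → ether.
pendant –NHC(=O)CH3: N bonded to a carbonyl → amide (not amine).
terminal –CHO: carbonyl C bonded to H and C → aldehyde.
Ether appears at: CH(OCH3), CH2OCH2, CH(CH2OCH3), CH(OCH3), CH2OCH2, CH2OCH2 → 6.

6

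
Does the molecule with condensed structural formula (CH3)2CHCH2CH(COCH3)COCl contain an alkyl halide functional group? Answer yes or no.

no

Reading the structure from left to right:
  CH(COCH3): pendant –COCH3: carbonyl C bonded to two carbons → ketone.
  COCl: –C(=O)Cl: carbonyl C bonded to C and to a halogen → acyl halide (not alkyl halide).
In COCl, the halogen is on a carbonyl carbon, which makes it an acyl halide, not an alkyl halide.
The groups actually present are: acyl halide, ketone.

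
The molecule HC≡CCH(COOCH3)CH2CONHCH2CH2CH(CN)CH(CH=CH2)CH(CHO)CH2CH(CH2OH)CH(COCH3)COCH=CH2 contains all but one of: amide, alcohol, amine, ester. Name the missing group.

amine

amide: present (CH2CONHCH2 — –C(=O)–N– linkage → amide (the N is not an amine)).
alcohol: present (CH(CH2OH) — pendant –CH2OH on an sp³ backbone C → alcohol).
ester: present (CH(COOCH3) — pendant –COOCH3: carbonyl C bonded to C and –OCH3 → ester).
amine: absent. In CH2CONHCH2, the nitrogen is bonded directly to a carbonyl carbon, making it part of an amide, not a free amine.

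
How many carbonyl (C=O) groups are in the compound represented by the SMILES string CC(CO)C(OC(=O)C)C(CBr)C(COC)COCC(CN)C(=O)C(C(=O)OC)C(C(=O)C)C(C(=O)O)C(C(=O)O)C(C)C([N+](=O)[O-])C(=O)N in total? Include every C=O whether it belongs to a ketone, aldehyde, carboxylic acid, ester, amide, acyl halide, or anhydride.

7

CH(OCOCH3): ester, 1 C=O (running total 1).
CO: ketone, 1 C=O (running total 2).
CH(COOCH3): ester, 1 C=O (running total 3).
CH(COCH3): ketone, 1 C=O (running total 4).
CH(COOH): carboxylic acid, 1 C=O (running total 5).
CH(COOH): carboxylic acid, 1 C=O (running total 6).
CONH2: amide, 1 C=O (running total 7).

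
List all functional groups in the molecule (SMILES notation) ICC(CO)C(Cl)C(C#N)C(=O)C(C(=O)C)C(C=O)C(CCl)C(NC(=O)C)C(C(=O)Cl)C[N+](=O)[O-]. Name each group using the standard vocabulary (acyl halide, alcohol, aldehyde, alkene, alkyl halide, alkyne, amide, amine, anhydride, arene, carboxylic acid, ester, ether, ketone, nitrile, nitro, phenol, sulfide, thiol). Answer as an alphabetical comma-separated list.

Working along the chain:
  ICH2: halogen on an sp³ carbon → alkyl halide.
  CH(CH2OH): pendant –CH2OH on an sp³ backbone C → alcohol.
  CH(Cl): halogen on an sp³ carbon → alkyl halide.
  CH(CN): pendant –C≡N: nitrile.
  CO: –C(=O)– with carbon on both sides → ketone.
  CH(COCH3): pendant –COCH3: carbonyl C bonded to two carbons → ketone.
  CH(CHO): pendant –CHO: carbonyl C bonded to C and H → aldehyde.
  CH(CH2Cl): pendant –CH2X: halogen on sp³ carbon → alkyl halide.
  CH(NHCOCH3): pendant –NHC(=O)CH3: N bonded to a carbonyl → amide (not amine).
  CH(COCl): pendant –C(=O)X: carbonyl C bonded to C and halogen → acyl halide.
  CH2NO2: –NO2 on carbon → nitro group.

acyl halide, alcohol, aldehyde, alkyl halide, amide, ketone, nitrile, nitro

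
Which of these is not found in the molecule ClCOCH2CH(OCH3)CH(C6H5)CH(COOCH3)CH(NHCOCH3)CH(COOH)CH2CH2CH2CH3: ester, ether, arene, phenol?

ether: present (CH(OCH3) — pendant –OCH3: C–O–C with sp³ C, no adjacent C=O → ether).
arene: present (CH(C6H5) — pendant –C6H5: benzene ring → arene).
ester: present (CH(COOCH3) — pendant –COOCH3: carbonyl C bonded to C and –OCH3 → ester).
phenol: no segment matches this pattern.

phenol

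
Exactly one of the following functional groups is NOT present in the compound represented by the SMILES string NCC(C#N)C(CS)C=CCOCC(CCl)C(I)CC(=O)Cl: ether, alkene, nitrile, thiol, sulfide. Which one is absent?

ether: present (CH2OCH2 — C–O–C with sp³ carbons on both sides and no adjacent C=O → ether).
alkene: present (CH=CH — C=C double bond → alkene).
thiol: present (CH(CH2SH) — pendant –CH2SH → thiol).
nitrile: present (CH(CN) — pendant –C≡N: nitrile).
sulfide: no segment matches this pattern.

sulfide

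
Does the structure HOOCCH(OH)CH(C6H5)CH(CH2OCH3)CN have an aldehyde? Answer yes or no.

Reading the structure from left to right:
  HOOC: –COOH: carbonyl C bonded to –OH and C → carboxylic acid (the –OH is not a separate alcohol).
  CH(OH): –OH on an sp³ carbon → alcohol (secondary).
  CH(C6H5): pendant –C6H5: benzene ring → arene.
  CH(CH2OCH3): pendant –CH2OCH3: C–O–C linkage → ether.
  CN: –C≡N: carbon triple-bonded to nitrogen → nitrile.
In HOOC, the carbonyl carbon bears –OH, not –H, so it is a carboxylic acid.
The groups actually present are: alcohol, arene, carboxylic acid, ether, nitrile.

no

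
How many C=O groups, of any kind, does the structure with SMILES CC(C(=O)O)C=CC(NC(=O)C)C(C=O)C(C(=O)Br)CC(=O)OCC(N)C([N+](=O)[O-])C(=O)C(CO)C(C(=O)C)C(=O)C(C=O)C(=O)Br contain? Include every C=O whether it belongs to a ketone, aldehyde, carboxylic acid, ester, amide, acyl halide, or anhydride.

CH(COOH): carboxylic acid, 1 C=O (running total 1).
CH(NHCOCH3): amide, 1 C=O (running total 2).
CH(CHO): aldehyde, 1 C=O (running total 3).
CH(COBr): acyl halide, 1 C=O (running total 4).
CH2COOCH2: ester, 1 C=O (running total 5).
CO: ketone, 1 C=O (running total 6).
CH(COCH3): ketone, 1 C=O (running total 7).
CO: ketone, 1 C=O (running total 8).
CH(CHO): aldehyde, 1 C=O (running total 9).
COBr: acyl halide, 1 C=O (running total 10).

10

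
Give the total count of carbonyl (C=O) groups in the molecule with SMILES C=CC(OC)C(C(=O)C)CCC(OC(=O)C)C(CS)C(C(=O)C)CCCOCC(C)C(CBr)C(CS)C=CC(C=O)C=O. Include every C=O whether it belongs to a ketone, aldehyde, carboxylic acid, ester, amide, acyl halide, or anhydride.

5

CH(COCH3): ketone, 1 C=O (running total 1).
CH(OCOCH3): ester, 1 C=O (running total 2).
CH(COCH3): ketone, 1 C=O (running total 3).
CH(CHO): aldehyde, 1 C=O (running total 4).
CHO: aldehyde, 1 C=O (running total 5).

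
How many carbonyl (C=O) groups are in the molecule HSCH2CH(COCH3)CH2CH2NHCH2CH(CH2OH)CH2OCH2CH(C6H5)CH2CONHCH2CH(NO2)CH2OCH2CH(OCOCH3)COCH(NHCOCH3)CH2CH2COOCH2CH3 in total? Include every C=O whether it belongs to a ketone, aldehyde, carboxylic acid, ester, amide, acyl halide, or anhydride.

6

CH(COCH3): ketone, 1 C=O (running total 1).
CH2CONHCH2: amide, 1 C=O (running total 2).
CH(OCOCH3): ester, 1 C=O (running total 3).
CO: ketone, 1 C=O (running total 4).
CH(NHCOCH3): amide, 1 C=O (running total 5).
COOCH2CH3: ester, 1 C=O (running total 6).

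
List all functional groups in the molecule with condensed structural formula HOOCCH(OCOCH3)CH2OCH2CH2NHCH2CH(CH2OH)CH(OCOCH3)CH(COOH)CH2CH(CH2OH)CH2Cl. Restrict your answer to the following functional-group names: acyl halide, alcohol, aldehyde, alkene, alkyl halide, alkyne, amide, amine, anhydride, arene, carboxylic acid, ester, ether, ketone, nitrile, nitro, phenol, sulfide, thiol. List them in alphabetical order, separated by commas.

alcohol, alkyl halide, amine, carboxylic acid, ester, ether

–COOH: carbonyl C bonded to –OH and C → carboxylic acid (the –OH is not a separate alcohol).
pendant –OC(=O)CH3: an acyloxy group → ester.
C–O–C with sp³ carbons on both sides and no adjacent C=O → ether.
C–N–C with sp³ carbons and no adjacent C=O → amine (secondary).
pendant –CH2OH on an sp³ backbone C → alcohol.
pendant –OC(=O)CH3: an acyloxy group → ester.
pendant –COOH: carbonyl C bonded to C and –OH → carboxylic acid.
pendant –CH2OH on an sp³ backbone C → alcohol.
halogen on an sp³ carbon → alkyl halide.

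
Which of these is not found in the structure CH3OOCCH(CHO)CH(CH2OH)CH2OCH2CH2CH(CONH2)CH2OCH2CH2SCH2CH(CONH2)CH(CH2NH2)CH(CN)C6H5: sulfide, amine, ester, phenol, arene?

sulfide: present (CH2SCH2 — C–S–C linkage → sulfide (thioether)).
ester: present (CH3OOC — CH3O–C(=O)–: carbonyl C bonded to C and to –OCH3 → ester (not ketone + ether)).
arene: present (C6H5 — –C6H5 phenyl ring → arene).
amine: present (CH(CH2NH2) — pendant –CH2NH2: N on sp³ C, no adjacent C=O → amine).
phenol: absent. In CH(CH2OH), the –OH is on an sp³ carbon, not on an aromatic ring, so it is an alcohol.

phenol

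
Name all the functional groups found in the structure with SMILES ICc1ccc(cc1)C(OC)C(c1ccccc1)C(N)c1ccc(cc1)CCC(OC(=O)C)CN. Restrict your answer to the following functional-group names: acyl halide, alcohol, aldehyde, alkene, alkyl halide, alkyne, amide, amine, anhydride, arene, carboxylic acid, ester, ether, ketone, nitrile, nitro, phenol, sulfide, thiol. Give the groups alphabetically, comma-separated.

halogen on an sp³ carbon → alkyl halide.
para-disubstituted benzene ring → arene.
pendant –OCH3: C–O–C with sp³ C, no adjacent C=O → ether.
pendant –C6H5: benzene ring → arene.
–NH2 on an sp³ carbon with no adjacent C=O → amine.
para-disubstituted benzene ring → arene.
pendant –OC(=O)CH3: an acyloxy group → ester.
–NH2 on an sp³ carbon with no adjacent C=O → amine.

alkyl halide, amine, arene, ester, ether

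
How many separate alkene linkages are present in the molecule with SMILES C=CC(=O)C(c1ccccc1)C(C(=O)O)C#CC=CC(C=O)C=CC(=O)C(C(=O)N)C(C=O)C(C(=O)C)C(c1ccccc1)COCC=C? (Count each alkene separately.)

4

Working along the chain:
  CH2=CH: C=C double bond → alkene.
  CO: –C(=O)– with carbon on both sides → ketone.
  CH(C6H5): pendant –C6H5: benzene ring → arene.
  CH(COOH): pendant –COOH: carbonyl C bonded to C and –OH → carboxylic acid.
  C≡C: C≡C triple bond → alkyne.
  CH=CH: C=C double bond → alkene.
  CH(CHO): pendant –CHO: carbonyl C bonded to C and H → aldehyde.
  CH=CH: C=C double bond → alkene.
  CO: –C(=O)– with carbon on both sides → ketone.
  CH(CONH2): pendant –CONH2: carbonyl C bonded to C and N → amide.
  CH(CHO): pendant –CHO: carbonyl C bonded to C and H → aldehyde.
  CH(COCH3): pendant –COCH3: carbonyl C bonded to two carbons → ketone.
  CH(C6H5): pendant –C6H5: benzene ring → arene.
  CH2OCH2: C–O–C with sp³ carbons on both sides and no adjacent C=O → ether.
  CH=CH2: C=C double bond → alkene.
Alkene appears at: CH2=CH, CH=CH, CH=CH, CH=CH2 → 4.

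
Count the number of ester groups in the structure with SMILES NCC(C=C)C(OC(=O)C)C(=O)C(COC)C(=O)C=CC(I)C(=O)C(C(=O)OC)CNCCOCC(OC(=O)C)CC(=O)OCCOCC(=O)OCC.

5

–NH2 on an sp³ carbon with no adjacent C=O → amine.
pendant –CH=CH2: C=C double bond → alkene.
pendant –OC(=O)CH3: an acyloxy group → ester.
–C(=O)– with carbon on both sides → ketone.
pendant –CH2OCH3: C–O–C linkage → ether.
–C(=O)– with carbon on both sides → ketone.
C=C double bond → alkene.
halogen on an sp³ carbon → alkyl halide.
–C(=O)– with carbon on both sides → ketone.
pendant –COOCH3: carbonyl C bonded to C and –OCH3 → ester.
C–N–C with sp³ carbons and no adjacent C=O → amine (secondary).
C–O–C with sp³ carbons on both sides and no adjacent C=O → ether.
pendant –OC(=O)CH3: an acyloxy group → ester.
–C(=O)–O–C with C on the carbonyl side → ester.
C–O–C with sp³ carbons on both sides and no adjacent C=O → ether.
–C(=O)OCH2CH3: carbonyl C bonded to C and to –OEt → ester.
Ester appears at: CH(OCOCH3), CH(COOCH3), CH(OCOCH3), CH2COOCH2, COOCH2CH3 → 5.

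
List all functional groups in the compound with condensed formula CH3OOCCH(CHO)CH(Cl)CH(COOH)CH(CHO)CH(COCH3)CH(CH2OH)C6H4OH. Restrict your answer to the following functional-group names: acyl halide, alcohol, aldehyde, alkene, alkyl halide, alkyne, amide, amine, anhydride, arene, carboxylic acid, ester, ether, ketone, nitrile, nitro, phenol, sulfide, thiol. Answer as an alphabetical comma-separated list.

Reading the structure from left to right:
  CH3OOC: CH3O–C(=O)–: carbonyl C bonded to C and to –OCH3 → ester (not ketone + ether).
  CH(CHO): pendant –CHO: carbonyl C bonded to C and H → aldehyde.
  CH(Cl): halogen on an sp³ carbon → alkyl halide.
  CH(COOH): pendant –COOH: carbonyl C bonded to C and –OH → carboxylic acid.
  CH(CHO): pendant –CHO: carbonyl C bonded to C and H → aldehyde.
  CH(COCH3): pendant –COCH3: carbonyl C bonded to two carbons → ketone.
  CH(CH2OH): pendant –CH2OH on an sp³ backbone C → alcohol.
  C6H4OH: –OH attached directly to an aromatic ring → phenol (not alcohol); the ring itself is an arene.

alcohol, aldehyde, alkyl halide, arene, carboxylic acid, ester, ketone, phenol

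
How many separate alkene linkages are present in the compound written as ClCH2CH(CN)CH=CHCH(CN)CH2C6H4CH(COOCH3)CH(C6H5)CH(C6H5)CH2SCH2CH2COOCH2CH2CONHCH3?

1

Taking each segment in turn:
  ClCH2: halogen on an sp³ carbon → alkyl halide.
  CH(CN): pendant –C≡N: nitrile.
  CH=CH: C=C double bond → alkene.
  CH(CN): pendant –C≡N: nitrile.
  C6H4: para-disubstituted benzene ring → arene.
  CH(COOCH3): pendant –COOCH3: carbonyl C bonded to C and –OCH3 → ester.
  CH(C6H5): pendant –C6H5: benzene ring → arene.
  CH(C6H5): pendant –C6H5: benzene ring → arene.
  CH2SCH2: C–S–C linkage → sulfide (thioether).
  CH2COOCH2: –C(=O)–O–C with C on the carbonyl side → ester.
  CONHCH3: –C(=O)NHCH3: carbonyl C bonded to C and to N → amide (the N is not an amine).
Alkene appears at: CH=CH → 1.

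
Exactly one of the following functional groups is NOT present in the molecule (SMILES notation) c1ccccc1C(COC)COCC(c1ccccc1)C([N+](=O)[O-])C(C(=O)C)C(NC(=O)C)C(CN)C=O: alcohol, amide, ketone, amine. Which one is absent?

alcohol

ketone: present (CH(COCH3) — pendant –COCH3: carbonyl C bonded to two carbons → ketone).
amide: present (CH(NHCOCH3) — pendant –NHC(=O)CH3: N bonded to a carbonyl → amide (not amine)).
amine: present (CH(CH2NH2) — pendant –CH2NH2: N on sp³ C, no adjacent C=O → amine).
alcohol: no segment matches this pattern.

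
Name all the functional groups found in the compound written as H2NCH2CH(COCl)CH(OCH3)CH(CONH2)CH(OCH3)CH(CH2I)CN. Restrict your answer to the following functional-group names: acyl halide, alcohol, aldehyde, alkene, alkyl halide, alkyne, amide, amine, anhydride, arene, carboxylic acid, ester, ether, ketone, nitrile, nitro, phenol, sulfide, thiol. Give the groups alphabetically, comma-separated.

acyl halide, alkyl halide, amide, amine, ether, nitrile

Reading the structure from left to right:
  H2NCH2: –NH2 on an sp³ carbon with no adjacent C=O → amine.
  CH(COCl): pendant –C(=O)X: carbonyl C bonded to C and halogen → acyl halide.
  CH(OCH3): pendant –OCH3: C–O–C with sp³ C, no adjacent C=O → ether.
  CH(CONH2): pendant –CONH2: carbonyl C bonded to C and N → amide.
  CH(OCH3): pendant –OCH3: C–O–C with sp³ C, no adjacent C=O → ether.
  CH(CH2I): pendant –CH2X: halogen on sp³ carbon → alkyl halide.
  CN: –C≡N: carbon triple-bonded to nitrogen → nitrile.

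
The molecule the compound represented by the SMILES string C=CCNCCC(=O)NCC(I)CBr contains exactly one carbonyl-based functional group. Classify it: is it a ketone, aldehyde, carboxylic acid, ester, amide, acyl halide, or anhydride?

The carbonyl is in the CH2CONHCH2 segment: –C(=O)–N– linkage → amide (the N is not an amine).

amide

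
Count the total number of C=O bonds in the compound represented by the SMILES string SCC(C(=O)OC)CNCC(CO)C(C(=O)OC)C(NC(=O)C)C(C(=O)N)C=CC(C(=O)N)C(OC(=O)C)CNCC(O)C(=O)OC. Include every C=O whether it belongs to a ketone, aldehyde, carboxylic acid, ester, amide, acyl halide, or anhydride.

CH(COOCH3): ester, 1 C=O (running total 1).
CH(COOCH3): ester, 1 C=O (running total 2).
CH(NHCOCH3): amide, 1 C=O (running total 3).
CH(CONH2): amide, 1 C=O (running total 4).
CH(CONH2): amide, 1 C=O (running total 5).
CH(OCOCH3): ester, 1 C=O (running total 6).
COOCH3: ester, 1 C=O (running total 7).

7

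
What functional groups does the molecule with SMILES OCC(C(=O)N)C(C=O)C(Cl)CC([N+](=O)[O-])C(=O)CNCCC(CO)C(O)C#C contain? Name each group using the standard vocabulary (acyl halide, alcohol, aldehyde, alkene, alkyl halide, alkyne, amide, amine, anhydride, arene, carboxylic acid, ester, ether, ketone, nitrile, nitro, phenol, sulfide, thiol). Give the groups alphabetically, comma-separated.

HO– on an sp³ carbon → alcohol.
pendant –CONH2: carbonyl C bonded to C and N → amide.
pendant –CHO: carbonyl C bonded to C and H → aldehyde.
halogen on an sp³ carbon → alkyl halide.
–NO2 on an sp³ carbon → nitro (the N=O is not a carbonyl).
–C(=O)– with carbon on both sides → ketone.
C–N–C with sp³ carbons and no adjacent C=O → amine (secondary).
pendant –CH2OH on an sp³ backbone C → alcohol.
–OH on an sp³ carbon → alcohol (secondary).
C≡C triple bond → alkyne.

alcohol, aldehyde, alkyl halide, alkyne, amide, amine, ketone, nitro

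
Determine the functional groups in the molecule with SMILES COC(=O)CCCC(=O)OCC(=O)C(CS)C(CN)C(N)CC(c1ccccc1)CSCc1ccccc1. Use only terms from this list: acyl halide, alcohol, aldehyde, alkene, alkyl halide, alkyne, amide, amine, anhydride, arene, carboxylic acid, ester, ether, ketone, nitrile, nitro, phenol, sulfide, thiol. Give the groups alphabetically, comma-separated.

amine, arene, ester, ketone, sulfide, thiol

CH3O–C(=O)–: carbonyl C bonded to C and to –OCH3 → ester (not ketone + ether).
–C(=O)–O–C with C on the carbonyl side → ester.
–C(=O)– with carbon on both sides → ketone.
pendant –CH2SH → thiol.
pendant –CH2NH2: N on sp³ C, no adjacent C=O → amine.
–NH2 on an sp³ carbon with no adjacent C=O → amine.
pendant –C6H5: benzene ring → arene.
C–S–C linkage → sulfide (thioether).
–C6H5 phenyl ring → arene.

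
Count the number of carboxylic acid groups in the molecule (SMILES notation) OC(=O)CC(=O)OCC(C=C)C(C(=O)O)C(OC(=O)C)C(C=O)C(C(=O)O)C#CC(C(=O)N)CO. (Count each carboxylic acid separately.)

3

Reading the structure from left to right:
  HOOC: –COOH: carbonyl C bonded to –OH and C → carboxylic acid (the –OH is not a separate alcohol).
  CH2COOCH2: –C(=O)–O–C with C on the carbonyl side → ester.
  CH(CH=CH2): pendant –CH=CH2: C=C double bond → alkene.
  CH(COOH): pendant –COOH: carbonyl C bonded to C and –OH → carboxylic acid.
  CH(OCOCH3): pendant –OC(=O)CH3: an acyloxy group → ester.
  CH(CHO): pendant –CHO: carbonyl C bonded to C and H → aldehyde.
  CH(COOH): pendant –COOH: carbonyl C bonded to C and –OH → carboxylic acid.
  C≡C: C≡C triple bond → alkyne.
  CH(CONH2): pendant –CONH2: carbonyl C bonded to C and N → amide.
  CH2OH: –OH on an sp³ carbon → alcohol.
Carboxylic acid appears at: HOOC, CH(COOH), CH(COOH) → 3.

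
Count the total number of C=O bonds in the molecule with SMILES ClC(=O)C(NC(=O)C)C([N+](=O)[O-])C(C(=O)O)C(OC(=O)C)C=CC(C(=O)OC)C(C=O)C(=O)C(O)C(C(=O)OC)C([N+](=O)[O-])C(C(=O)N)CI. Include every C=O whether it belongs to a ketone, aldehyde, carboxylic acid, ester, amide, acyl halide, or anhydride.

9

ClCO: acyl halide, 1 C=O (running total 1).
CH(NHCOCH3): amide, 1 C=O (running total 2).
CH(COOH): carboxylic acid, 1 C=O (running total 3).
CH(OCOCH3): ester, 1 C=O (running total 4).
CH(COOCH3): ester, 1 C=O (running total 5).
CH(CHO): aldehyde, 1 C=O (running total 6).
CO: ketone, 1 C=O (running total 7).
CH(COOCH3): ester, 1 C=O (running total 8).
CH(CONH2): amide, 1 C=O (running total 9).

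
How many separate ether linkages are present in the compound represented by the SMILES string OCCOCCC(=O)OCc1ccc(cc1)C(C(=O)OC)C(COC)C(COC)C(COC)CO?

4

HO– on an sp³ carbon → alcohol.
C–O–C with sp³ carbons on both sides and no adjacent C=O → ether.
–C(=O)–O–C with C on the carbonyl side → ester.
para-disubstituted benzene ring → arene.
pendant –COOCH3: carbonyl C bonded to C and –OCH3 → ester.
pendant –CH2OCH3: C–O–C linkage → ether.
pendant –CH2OCH3: C–O–C linkage → ether.
pendant –CH2OCH3: C–O–C linkage → ether.
–OH on an sp³ carbon → alcohol.
Ether appears at: CH2OCH2, CH(CH2OCH3), CH(CH2OCH3), CH(CH2OCH3) → 4.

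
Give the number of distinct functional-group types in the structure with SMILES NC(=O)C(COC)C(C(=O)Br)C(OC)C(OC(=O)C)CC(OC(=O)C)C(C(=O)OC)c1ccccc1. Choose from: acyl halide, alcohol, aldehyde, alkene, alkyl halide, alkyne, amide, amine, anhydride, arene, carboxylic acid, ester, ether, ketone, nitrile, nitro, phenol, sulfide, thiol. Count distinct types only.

Working along the chain:
  H2NCO: –C(=O)NH2: carbonyl C bonded to C and to N → amide (the N is not a separate amine).
  CH(CH2OCH3): pendant –CH2OCH3: C–O–C linkage → ether.
  CH(COBr): pendant –C(=O)X: carbonyl C bonded to C and halogen → acyl halide.
  CH(OCH3): pendant –OCH3: C–O–C with sp³ C, no adjacent C=O → ether.
  CH(OCOCH3): pendant –OC(=O)CH3: an acyloxy group → ester.
  CH(OCOCH3): pendant –OC(=O)CH3: an acyloxy group → ester.
  CH(COOCH3): pendant –COOCH3: carbonyl C bonded to C and –OCH3 → ester.
  C6H5: –C6H5 phenyl ring → arene.
Distinct types present: acyl halide, amide, arene, ester, ether.

5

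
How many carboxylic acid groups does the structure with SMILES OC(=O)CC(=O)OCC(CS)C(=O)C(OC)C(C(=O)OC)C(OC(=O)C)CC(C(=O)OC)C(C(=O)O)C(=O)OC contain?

–COOH: carbonyl C bonded to –OH and C → carboxylic acid (the –OH is not a separate alcohol).
–C(=O)–O–C with C on the carbonyl side → ester.
pendant –CH2SH → thiol.
–C(=O)– with carbon on both sides → ketone.
pendant –OCH3: C–O–C with sp³ C, no adjacent C=O → ether.
pendant –COOCH3: carbonyl C bonded to C and –OCH3 → ester.
pendant –OC(=O)CH3: an acyloxy group → ester.
pendant –COOCH3: carbonyl C bonded to C and –OCH3 → ester.
pendant –COOH: carbonyl C bonded to C and –OH → carboxylic acid.
–C(=O)OCH3: carbonyl C bonded to C and to –OCH3 → ester (not ketone + ether).
Carboxylic acid appears at: HOOC, CH(COOH) → 2.

2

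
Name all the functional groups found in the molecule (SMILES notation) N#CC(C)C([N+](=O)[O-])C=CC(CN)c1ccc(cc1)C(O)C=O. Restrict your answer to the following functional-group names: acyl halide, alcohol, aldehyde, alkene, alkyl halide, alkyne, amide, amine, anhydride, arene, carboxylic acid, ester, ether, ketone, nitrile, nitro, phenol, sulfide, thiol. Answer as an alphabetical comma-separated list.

alcohol, aldehyde, alkene, amine, arene, nitrile, nitro

Taking each segment in turn:
  N≡C: N≡C–: carbon triple-bonded to nitrogen → nitrile.
  CH(NO2): –NO2 on an sp³ carbon → nitro (the N=O is not a carbonyl).
  CH=CH: C=C double bond → alkene.
  CH(CH2NH2): pendant –CH2NH2: N on sp³ C, no adjacent C=O → amine.
  C6H4: para-disubstituted benzene ring → arene.
  CH(OH): –OH on an sp³ carbon → alcohol (secondary).
  CHO: terminal –CHO: carbonyl C bonded to H and C → aldehyde.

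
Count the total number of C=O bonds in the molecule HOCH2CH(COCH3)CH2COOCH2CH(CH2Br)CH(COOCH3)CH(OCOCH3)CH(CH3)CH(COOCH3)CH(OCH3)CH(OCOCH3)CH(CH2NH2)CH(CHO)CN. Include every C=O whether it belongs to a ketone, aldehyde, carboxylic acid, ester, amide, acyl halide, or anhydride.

7

CH(COCH3): ketone, 1 C=O (running total 1).
CH2COOCH2: ester, 1 C=O (running total 2).
CH(COOCH3): ester, 1 C=O (running total 3).
CH(OCOCH3): ester, 1 C=O (running total 4).
CH(COOCH3): ester, 1 C=O (running total 5).
CH(OCOCH3): ester, 1 C=O (running total 6).
CH(CHO): aldehyde, 1 C=O (running total 7).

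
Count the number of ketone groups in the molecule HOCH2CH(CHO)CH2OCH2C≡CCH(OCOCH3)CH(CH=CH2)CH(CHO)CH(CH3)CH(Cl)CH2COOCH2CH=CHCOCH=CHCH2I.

1

Working along the chain:
  HOCH2: HO– on an sp³ carbon → alcohol.
  CH(CHO): pendant –CHO: carbonyl C bonded to C and H → aldehyde.
  CH2OCH2: C–O–C with sp³ carbons on both sides and no adjacent C=O → ether.
  C≡C: C≡C triple bond → alkyne.
  CH(OCOCH3): pendant –OC(=O)CH3: an acyloxy group → ester.
  CH(CH=CH2): pendant –CH=CH2: C=C double bond → alkene.
  CH(CHO): pendant –CHO: carbonyl C bonded to C and H → aldehyde.
  CH(Cl): halogen on an sp³ carbon → alkyl halide.
  CH2COOCH2: –C(=O)–O–C with C on the carbonyl side → ester.
  CH=CH: C=C double bond → alkene.
  CO: –C(=O)– with carbon on both sides → ketone.
  CH=CH: C=C double bond → alkene.
  CH2I: halogen on an sp³ carbon → alkyl halide.
Ketone appears at: CO → 1.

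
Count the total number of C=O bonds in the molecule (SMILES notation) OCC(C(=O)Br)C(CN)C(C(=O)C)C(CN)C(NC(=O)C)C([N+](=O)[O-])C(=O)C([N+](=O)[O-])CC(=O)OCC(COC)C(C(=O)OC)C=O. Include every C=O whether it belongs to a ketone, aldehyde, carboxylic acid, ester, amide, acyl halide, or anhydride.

7

CH(COBr): acyl halide, 1 C=O (running total 1).
CH(COCH3): ketone, 1 C=O (running total 2).
CH(NHCOCH3): amide, 1 C=O (running total 3).
CO: ketone, 1 C=O (running total 4).
CH2COOCH2: ester, 1 C=O (running total 5).
CH(COOCH3): ester, 1 C=O (running total 6).
CHO: aldehyde, 1 C=O (running total 7).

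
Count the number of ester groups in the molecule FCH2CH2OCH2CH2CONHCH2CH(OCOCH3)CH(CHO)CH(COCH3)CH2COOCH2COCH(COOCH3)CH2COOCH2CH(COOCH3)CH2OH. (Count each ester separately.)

Taking each segment in turn:
  FCH2: halogen on an sp³ carbon → alkyl halide.
  CH2OCH2: C–O–C with sp³ carbons on both sides and no adjacent C=O → ether.
  CH2CONHCH2: –C(=O)–N– linkage → amide (the N is not an amine).
  CH(OCOCH3): pendant –OC(=O)CH3: an acyloxy group → ester.
  CH(CHO): pendant –CHO: carbonyl C bonded to C and H → aldehyde.
  CH(COCH3): pendant –COCH3: carbonyl C bonded to two carbons → ketone.
  CH2COOCH2: –C(=O)–O–C with C on the carbonyl side → ester.
  CO: –C(=O)– with carbon on both sides → ketone.
  CH(COOCH3): pendant –COOCH3: carbonyl C bonded to C and –OCH3 → ester.
  CH2COOCH2: –C(=O)–O–C with C on the carbonyl side → ester.
  CH(COOCH3): pendant –COOCH3: carbonyl C bonded to C and –OCH3 → ester.
  CH2OH: –OH on an sp³ carbon → alcohol.
Ester appears at: CH(OCOCH3), CH2COOCH2, CH(COOCH3), CH2COOCH2, CH(COOCH3) → 5.

5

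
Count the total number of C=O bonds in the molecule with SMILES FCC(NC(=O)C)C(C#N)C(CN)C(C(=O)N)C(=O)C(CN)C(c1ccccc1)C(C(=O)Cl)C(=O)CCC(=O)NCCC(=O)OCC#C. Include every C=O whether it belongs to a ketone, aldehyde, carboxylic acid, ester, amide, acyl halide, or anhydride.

7

CH(NHCOCH3): amide, 1 C=O (running total 1).
CH(CONH2): amide, 1 C=O (running total 2).
CO: ketone, 1 C=O (running total 3).
CH(COCl): acyl halide, 1 C=O (running total 4).
CO: ketone, 1 C=O (running total 5).
CH2CONHCH2: amide, 1 C=O (running total 6).
CH2COOCH2: ester, 1 C=O (running total 7).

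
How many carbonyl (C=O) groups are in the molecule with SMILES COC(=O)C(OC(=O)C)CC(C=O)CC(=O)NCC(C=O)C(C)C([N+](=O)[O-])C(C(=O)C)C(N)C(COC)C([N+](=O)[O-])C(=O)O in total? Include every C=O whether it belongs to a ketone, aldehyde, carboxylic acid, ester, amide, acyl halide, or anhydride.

7

CH3OOC: ester, 1 C=O (running total 1).
CH(OCOCH3): ester, 1 C=O (running total 2).
CH(CHO): aldehyde, 1 C=O (running total 3).
CH2CONHCH2: amide, 1 C=O (running total 4).
CH(CHO): aldehyde, 1 C=O (running total 5).
CH(COCH3): ketone, 1 C=O (running total 6).
COOH: carboxylic acid, 1 C=O (running total 7).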